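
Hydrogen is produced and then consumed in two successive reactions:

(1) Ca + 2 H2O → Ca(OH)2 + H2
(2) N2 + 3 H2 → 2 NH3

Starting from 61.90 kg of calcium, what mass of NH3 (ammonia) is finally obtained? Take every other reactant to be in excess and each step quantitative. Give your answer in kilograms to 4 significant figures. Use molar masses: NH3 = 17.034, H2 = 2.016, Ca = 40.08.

17.54 kg

61.90 kg = 61900 g.
n(Ca) = 61900 / 40.08 = 1544.4 mol.
Step 1 gives a 1:1 ratio of Ca to H2, so n(H2) = 1544.4 mol.
In step 2 the H2:NH3 ratio is 3:2, so n(NH3) = 1029.6 mol.
Mass of NH3 = 1029.6 × 17.034 = 17538 g = 17.54 kg.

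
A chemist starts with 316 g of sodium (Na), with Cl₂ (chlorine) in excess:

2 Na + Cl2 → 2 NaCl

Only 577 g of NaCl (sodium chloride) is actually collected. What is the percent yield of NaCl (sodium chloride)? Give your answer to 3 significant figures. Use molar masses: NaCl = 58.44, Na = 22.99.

71.8 %

n(Na) = 316.0 g / 22.99 g/mol = 13.75 mol.
From the equation the Na:NaCl mole ratio is 2:2, so n(NaCl) = 13.75 × 2/2 = 13.75 mol.
Mass of NaCl = 13.75 mol × 58.44 g/mol = 803.3 g.
This is the theoretical yield. Percent yield = 577 g / 803.3 g × 100% = 71.83%.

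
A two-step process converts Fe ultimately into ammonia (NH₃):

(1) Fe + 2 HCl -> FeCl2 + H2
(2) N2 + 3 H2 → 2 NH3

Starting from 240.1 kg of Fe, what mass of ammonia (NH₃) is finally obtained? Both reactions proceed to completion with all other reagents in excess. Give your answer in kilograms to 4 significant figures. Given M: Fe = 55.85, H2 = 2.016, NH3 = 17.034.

48.82 kg

240.1 kg = 240100 g.
n(Fe) = 240100 / 55.85 = 4299.0 mol.
Step 1 gives a 1:1 ratio of Fe to H2, so n(H2) = 4299.0 mol.
In step 2 the H2:NH3 ratio is 3:2, so n(NH3) = 2866.0 mol.
Mass of NH3 = 2866.0 × 17.034 = 48820 g = 48.82 kg.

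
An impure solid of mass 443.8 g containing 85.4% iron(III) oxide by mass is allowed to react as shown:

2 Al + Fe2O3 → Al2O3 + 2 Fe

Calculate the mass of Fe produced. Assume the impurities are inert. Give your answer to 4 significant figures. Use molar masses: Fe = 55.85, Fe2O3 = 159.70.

Mass of pure Fe2O3 = 443.8 g × 0.854 = 379.01 g.
n(Fe2O3) = 379.01 g / 159.70 g/mol = 2.3732 mol.
From the equation the Fe2O3:Fe mole ratio is 1:2, so n(Fe) = 2.3732 × 2/1 = 4.7465 mol.
Mass of Fe = 4.7465 mol × 55.85 g/mol = 265.09 g.

265.1 g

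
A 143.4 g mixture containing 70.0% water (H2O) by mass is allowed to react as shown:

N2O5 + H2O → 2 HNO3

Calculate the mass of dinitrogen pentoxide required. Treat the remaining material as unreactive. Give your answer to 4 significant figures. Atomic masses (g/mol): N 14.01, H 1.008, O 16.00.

601.9 g

Mass of pure H2O = 143.4 g × 0.700 = 100.38 g.
M(H2O) = 2(1.008) + 16.00 = 18.016 g/mol.
M(N2O5) = 2(14.01) + 5(16.00) = 108.02 g/mol.
n(H2O) = 100.38 g / 18.016 g/mol = 5.5717 mol.
From the equation the H2O:N2O5 mole ratio is 1:1, so n(N2O5) = 5.5717 × 1/1 = 5.5717 mol.
Mass of N2O5 = 5.5717 mol × 108.02 g/mol = 601.86 g.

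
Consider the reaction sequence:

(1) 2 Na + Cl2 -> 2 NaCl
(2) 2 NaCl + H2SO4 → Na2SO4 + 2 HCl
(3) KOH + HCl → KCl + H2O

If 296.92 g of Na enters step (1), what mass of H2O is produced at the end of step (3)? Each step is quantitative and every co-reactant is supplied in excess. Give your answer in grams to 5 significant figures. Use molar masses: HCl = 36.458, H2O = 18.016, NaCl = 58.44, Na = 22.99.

232.68 g

n(Na) = 296.92 / 22.99 = 12.9152 mol.
Reaction (1): Na→NaCl ratio 2:2 ⇒ n(NaCl) = 12.9152 mol.
Reaction (2): NaCl→HCl ratio 2:2 ⇒ n(HCl) = 12.9152 mol.
Reaction (3): HCl→H2O ratio 1:1 ⇒ n(H2O) = 12.9152 mol.
Mass of H2O = 12.9152 × 18.016 = 232.680 g.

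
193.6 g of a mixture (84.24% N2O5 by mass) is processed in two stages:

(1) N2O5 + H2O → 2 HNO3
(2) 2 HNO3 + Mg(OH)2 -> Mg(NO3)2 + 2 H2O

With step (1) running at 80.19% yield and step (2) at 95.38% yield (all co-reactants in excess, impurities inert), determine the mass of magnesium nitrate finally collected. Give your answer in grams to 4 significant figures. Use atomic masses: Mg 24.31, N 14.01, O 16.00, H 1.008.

171.3 g

Pure N2O5 = 193.6 × 0.8424 = 163.09 g.
M(N2O5) = 2(14.01) + 5(16.00) = 108.02 g/mol.
M(Mg(NO3)2) = 24.31 + 2(14.01) + 6(16.00) = 148.33 g/mol.
n(N2O5) = 163.09 / 108.02 = 1.5098 mol.
Step 1 (N2O5:HNO3 = 1:2): theoretical n(HNO3) = 3.0196 mol; at 80.19% yield, n(HNO3) = 2.4214 mol.
Step 2 (HNO3:Mg(NO3)2 = 2:1): theoretical n(Mg(NO3)2) = 1.2107 mol, so theoretical mass = 1.2107 × 148.33 = 179.58 g.
At 95.38% yield, actual mass of Mg(NO3)2 = 179.58 × 0.9538 = 171.29 g.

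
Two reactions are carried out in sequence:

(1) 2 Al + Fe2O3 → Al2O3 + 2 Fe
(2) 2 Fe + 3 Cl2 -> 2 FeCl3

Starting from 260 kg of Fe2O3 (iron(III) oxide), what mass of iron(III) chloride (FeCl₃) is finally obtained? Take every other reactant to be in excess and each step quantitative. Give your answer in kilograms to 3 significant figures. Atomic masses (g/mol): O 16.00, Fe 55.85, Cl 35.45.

528 kg

M(Fe2O3) = 2(55.85) + 3(16.00) = 159.70 g/mol.
M(FeCl3) = 55.85 + 3(35.45) = 162.20 g/mol.
260 kg = 260000 g.
n(Fe2O3) = 260000 / 159.70 = 1628 mol.
Step 1 gives a 1:2 ratio of Fe2O3 to Fe, so n(Fe) = 3256 mol.
In step 2 the Fe:FeCl3 ratio is 2:2, so n(FeCl3) = 3256 mol.
Mass of FeCl3 = 3256 × 162.20 = 528100 g = 528 kg.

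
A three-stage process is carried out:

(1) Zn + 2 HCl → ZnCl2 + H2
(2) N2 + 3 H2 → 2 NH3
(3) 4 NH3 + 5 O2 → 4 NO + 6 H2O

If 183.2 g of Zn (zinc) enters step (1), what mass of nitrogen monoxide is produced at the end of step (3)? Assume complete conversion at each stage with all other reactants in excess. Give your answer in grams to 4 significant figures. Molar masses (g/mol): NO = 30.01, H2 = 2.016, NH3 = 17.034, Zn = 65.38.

n(Zn) = 183.2 / 65.38 = 2.8021 mol.
Reaction (1): Zn→H2 ratio 1:1 ⇒ n(H2) = 2.8021 mol.
Reaction (2): H2→NH3 ratio 3:2 ⇒ n(NH3) = 1.8681 mol.
Reaction (3): NH3→NO ratio 4:4 ⇒ n(NO) = 1.8681 mol.
Mass of NO = 1.8681 × 30.01 = 56.060 g.

56.06 g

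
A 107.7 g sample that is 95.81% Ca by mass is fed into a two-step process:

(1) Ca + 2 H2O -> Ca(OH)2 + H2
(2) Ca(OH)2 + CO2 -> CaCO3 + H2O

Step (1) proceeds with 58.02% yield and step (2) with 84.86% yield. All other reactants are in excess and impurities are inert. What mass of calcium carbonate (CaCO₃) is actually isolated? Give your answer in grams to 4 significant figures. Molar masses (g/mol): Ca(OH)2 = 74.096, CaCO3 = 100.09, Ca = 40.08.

Pure Ca = 107.7 × 0.9581 = 103.19 g.
n(Ca) = 103.19 / 40.08 = 2.5745 mol.
Step 1 (Ca:Ca(OH)2 = 1:1): theoretical n(Ca(OH)2) = 2.5745 mol; at 58.02% yield, n(Ca(OH)2) = 1.4937 mol.
Step 2 (Ca(OH)2:CaCO3 = 1:1): theoretical n(CaCO3) = 1.4937 mol, so theoretical mass = 1.4937 × 100.09 = 149.51 g.
At 84.86% yield, actual mass of CaCO3 = 149.51 × 0.8486 = 126.87 g.

126.9 g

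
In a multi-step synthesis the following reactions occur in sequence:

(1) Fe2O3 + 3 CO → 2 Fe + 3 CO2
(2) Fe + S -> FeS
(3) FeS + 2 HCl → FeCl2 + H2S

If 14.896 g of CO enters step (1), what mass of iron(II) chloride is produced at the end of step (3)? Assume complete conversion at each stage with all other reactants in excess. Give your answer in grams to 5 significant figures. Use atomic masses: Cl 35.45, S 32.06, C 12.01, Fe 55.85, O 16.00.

44.938 g

M(CO) = 12.01 + 16.00 = 28.01 g/mol.
M(FeCl2) = 55.85 + 2(35.45) = 126.75 g/mol.
n(CO) = 14.896 / 28.01 = 0.531810 mol.
Reaction (1): CO→Fe ratio 3:2 ⇒ n(Fe) = 0.354540 mol.
Reaction (2): Fe→FeS ratio 1:1 ⇒ n(FeS) = 0.354540 mol.
Reaction (3): FeS→FeCl2 ratio 1:1 ⇒ n(FeCl2) = 0.354540 mol.
Mass of FeCl2 = 0.354540 × 126.75 = 44.9380 g.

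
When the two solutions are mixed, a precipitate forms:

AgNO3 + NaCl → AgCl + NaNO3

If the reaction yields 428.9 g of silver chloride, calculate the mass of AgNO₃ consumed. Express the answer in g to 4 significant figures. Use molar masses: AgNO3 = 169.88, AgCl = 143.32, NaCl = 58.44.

n(AgCl) = 428.90 g / 143.32 g/mol = 2.9926 mol.
From the equation the AgCl:AgNO3 mole ratio is 1:1, so n(AgNO3) = 2.9926 × 1/1 = 2.9926 mol.
Mass of AgNO3 = 2.9926 mol × 169.88 g/mol = 508.38 g.

508.4 g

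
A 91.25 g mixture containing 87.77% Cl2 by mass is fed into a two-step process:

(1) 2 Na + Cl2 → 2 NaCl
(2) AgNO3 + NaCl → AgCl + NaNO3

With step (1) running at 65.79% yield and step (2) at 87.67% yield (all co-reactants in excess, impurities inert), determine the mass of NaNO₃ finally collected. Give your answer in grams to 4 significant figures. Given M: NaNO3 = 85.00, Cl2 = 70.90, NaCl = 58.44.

Pure Cl2 = 91.25 × 0.8777 = 80.090 g.
n(Cl2) = 80.090 / 70.90 = 1.1296 mol.
Step 1 (Cl2:NaCl = 1:2): theoretical n(NaCl) = 2.2592 mol; at 65.79% yield, n(NaCl) = 1.4864 mol.
Step 2 (NaCl:NaNO3 = 1:1): theoretical n(NaNO3) = 1.4864 mol, so theoretical mass = 1.4864 × 85.00 = 126.34 g.
At 87.67% yield, actual mass of NaNO3 = 126.34 × 0.8767 = 110.76 g.

110.8 g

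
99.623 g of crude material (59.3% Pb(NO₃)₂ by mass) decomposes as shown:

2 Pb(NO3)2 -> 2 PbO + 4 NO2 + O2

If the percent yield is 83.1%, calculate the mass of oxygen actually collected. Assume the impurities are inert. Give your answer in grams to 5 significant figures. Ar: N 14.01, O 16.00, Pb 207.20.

2.3715 g

Pure Pb(NO3)2 available = 99.623 g × 0.593 = 59.0764 g.
M(Pb(NO3)2) = 207.20 + 2(14.01) + 6(16.00) = 331.22 g/mol.
M(O2) = 2(16.00) = 32.00 g/mol.
n(Pb(NO3)2) = 59.0764 g / 331.22 g/mol = 0.178360 mol.
From the equation the Pb(NO3)2:O2 mole ratio is 2:1, so n(O2) = 0.178360 × 1/2 = 0.0891801 mol.
Mass of O2 = 0.0891801 mol × 32.00 g/mol = 2.85376 g.
Actual mass collected = 2.85376 g × 0.831 = 2.37148 g.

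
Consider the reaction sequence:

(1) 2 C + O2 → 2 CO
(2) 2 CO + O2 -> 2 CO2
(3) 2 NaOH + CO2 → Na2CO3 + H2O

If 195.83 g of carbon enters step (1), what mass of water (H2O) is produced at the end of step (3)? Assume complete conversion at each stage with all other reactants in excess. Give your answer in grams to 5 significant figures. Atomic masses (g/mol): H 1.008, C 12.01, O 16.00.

293.76 g

M(C) = 12.01 g/mol.
M(H2O) = 2(1.008) + 16.00 = 18.016 g/mol.
n(C) = 195.83 / 12.01 = 16.3056 mol.
Reaction (1): C→CO ratio 2:2 ⇒ n(CO) = 16.3056 mol.
Reaction (2): CO→CO2 ratio 2:2 ⇒ n(CO2) = 16.3056 mol.
Reaction (3): CO2→H2O ratio 1:1 ⇒ n(H2O) = 16.3056 mol.
Mass of H2O = 16.3056 × 18.016 = 293.761 g.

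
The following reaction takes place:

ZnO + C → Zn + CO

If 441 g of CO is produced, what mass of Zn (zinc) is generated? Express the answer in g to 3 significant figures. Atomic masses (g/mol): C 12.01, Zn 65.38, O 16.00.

1030 g

M(CO) = 12.01 + 16.00 = 28.01 g/mol.
M(Zn) = 65.38 g/mol.
n(CO) = 441.0 g / 28.01 g/mol = 15.74 mol.
From the equation the CO:Zn mole ratio is 1:1, so n(Zn) = 15.74 × 1/1 = 15.74 mol.
Mass of Zn = 15.74 mol × 65.38 g/mol = 1029 g.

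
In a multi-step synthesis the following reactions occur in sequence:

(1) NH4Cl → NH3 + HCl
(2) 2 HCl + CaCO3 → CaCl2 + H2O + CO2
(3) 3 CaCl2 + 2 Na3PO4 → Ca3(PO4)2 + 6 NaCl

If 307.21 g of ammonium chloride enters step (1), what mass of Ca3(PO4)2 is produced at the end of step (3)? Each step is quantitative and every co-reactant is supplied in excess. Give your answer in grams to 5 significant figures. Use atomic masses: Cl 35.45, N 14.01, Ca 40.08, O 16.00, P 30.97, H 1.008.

296.90 g

M(NH4Cl) = 14.01 + 4(1.008) + 35.45 = 53.492 g/mol.
M(Ca3(PO4)2) = 3(40.08) + 2(30.97) + 8(16.00) = 310.18 g/mol.
n(NH4Cl) = 307.21 / 53.492 = 5.74310 mol.
Reaction (1): NH4Cl→HCl ratio 1:1 ⇒ n(HCl) = 5.74310 mol.
Reaction (2): HCl→CaCl2 ratio 2:1 ⇒ n(CaCl2) = 2.87155 mol.
Reaction (3): CaCl2→Ca3(PO4)2 ratio 3:1 ⇒ n(Ca3(PO4)2) = 0.957184 mol.
Mass of Ca3(PO4)2 = 0.957184 × 310.18 = 296.899 g.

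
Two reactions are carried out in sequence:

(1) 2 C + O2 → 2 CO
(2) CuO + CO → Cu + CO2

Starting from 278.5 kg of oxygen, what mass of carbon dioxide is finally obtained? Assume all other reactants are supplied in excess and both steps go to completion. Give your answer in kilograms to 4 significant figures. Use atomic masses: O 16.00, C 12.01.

M(O2) = 2(16.00) = 32.00 g/mol.
M(CO2) = 12.01 + 2(16.00) = 44.01 g/mol.
278.5 kg = 278500 g.
n(O2) = 278500 / 32.00 = 8703.1 mol.
Step 1 gives a 1:2 ratio of O2 to CO, so n(CO) = 17406 mol.
In step 2 the CO:CO2 ratio is 1:1, so n(CO2) = 17406 mol.
Mass of CO2 = 17406 × 44.01 = 766050 g = 766.0 kg.

766.0 kg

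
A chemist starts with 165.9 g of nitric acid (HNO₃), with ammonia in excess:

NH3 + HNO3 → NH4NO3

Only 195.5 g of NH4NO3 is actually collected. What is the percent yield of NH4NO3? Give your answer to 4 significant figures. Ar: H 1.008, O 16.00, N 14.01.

M(HNO3) = 1.008 + 14.01 + 3(16.00) = 63.018 g/mol.
M(NH4NO3) = 2(14.01) + 4(1.008) + 3(16.00) = 80.052 g/mol.
n(HNO3) = 165.90 g / 63.018 g/mol = 2.6326 mol.
From the equation the HNO3:NH4NO3 mole ratio is 1:1, so n(NH4NO3) = 2.6326 × 1/1 = 2.6326 mol.
Mass of NH4NO3 = 2.6326 mol × 80.052 g/mol = 210.74 g.
This is the theoretical yield. Percent yield = 195.5 g / 210.74 g × 100% = 92.767%.

92.77 %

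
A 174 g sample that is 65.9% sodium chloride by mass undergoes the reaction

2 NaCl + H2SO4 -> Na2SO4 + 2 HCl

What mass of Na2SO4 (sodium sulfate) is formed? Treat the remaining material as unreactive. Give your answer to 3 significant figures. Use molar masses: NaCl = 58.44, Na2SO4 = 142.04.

139 g

Mass of pure NaCl = 174 g × 0.659 = 114.7 g.
n(NaCl) = 114.7 g / 58.44 g/mol = 1.962 mol.
From the equation the NaCl:Na2SO4 mole ratio is 2:1, so n(Na2SO4) = 1.962 × 1/2 = 0.9811 mol.
Mass of Na2SO4 = 0.9811 mol × 142.04 g/mol = 139.3 g.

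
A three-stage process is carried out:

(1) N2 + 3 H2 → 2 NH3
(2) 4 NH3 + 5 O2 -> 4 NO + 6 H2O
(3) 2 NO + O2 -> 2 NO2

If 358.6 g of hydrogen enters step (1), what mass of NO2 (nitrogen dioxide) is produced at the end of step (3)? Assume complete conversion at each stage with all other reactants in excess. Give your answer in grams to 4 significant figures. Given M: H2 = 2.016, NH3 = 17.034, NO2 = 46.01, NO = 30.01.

n(H2) = 358.6 / 2.016 = 177.88 mol.
Reaction (1): H2→NH3 ratio 3:2 ⇒ n(NH3) = 118.58 mol.
Reaction (2): NH3→NO ratio 4:4 ⇒ n(NO) = 118.58 mol.
Reaction (3): NO→NO2 ratio 2:2 ⇒ n(NO2) = 118.58 mol.
Mass of NO2 = 118.58 × 46.01 = 5456.1 g.

5456 g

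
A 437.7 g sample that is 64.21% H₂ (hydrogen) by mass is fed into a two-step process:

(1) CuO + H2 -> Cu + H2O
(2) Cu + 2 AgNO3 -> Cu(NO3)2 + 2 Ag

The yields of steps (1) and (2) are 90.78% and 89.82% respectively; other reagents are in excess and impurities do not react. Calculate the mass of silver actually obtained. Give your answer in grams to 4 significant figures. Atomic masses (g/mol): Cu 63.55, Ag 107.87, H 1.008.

24520 g

Pure H2 = 437.7 × 0.6421 = 281.05 g.
M(H2) = 2(1.008) = 2.016 g/mol.
M(Ag) = 107.87 g/mol.
n(H2) = 281.05 / 2.016 = 139.41 mol.
Step 1 (H2:Cu = 1:1): theoretical n(Cu) = 139.41 mol; at 90.78% yield, n(Cu) = 126.55 mol.
Step 2 (Cu:Ag = 1:2): theoretical n(Ag) = 253.11 mol, so theoretical mass = 253.11 × 107.87 = 27303 g.
At 89.82% yield, actual mass of Ag = 27303 × 0.8982 = 24524 g.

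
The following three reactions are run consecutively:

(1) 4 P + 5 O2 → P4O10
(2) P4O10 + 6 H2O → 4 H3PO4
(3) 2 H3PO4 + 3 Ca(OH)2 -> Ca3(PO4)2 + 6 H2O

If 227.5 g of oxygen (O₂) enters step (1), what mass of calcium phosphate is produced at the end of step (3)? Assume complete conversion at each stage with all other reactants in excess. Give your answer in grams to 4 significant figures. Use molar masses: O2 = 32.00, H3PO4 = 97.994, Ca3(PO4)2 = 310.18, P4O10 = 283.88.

882.1 g

n(O2) = 227.5 / 32.00 = 7.1094 mol.
Reaction (1): O2→P4O10 ratio 5:1 ⇒ n(P4O10) = 1.4219 mol.
Reaction (2): P4O10→H3PO4 ratio 1:4 ⇒ n(H3PO4) = 5.6875 mol.
Reaction (3): H3PO4→Ca3(PO4)2 ratio 2:1 ⇒ n(Ca3(PO4)2) = 2.8438 mol.
Mass of Ca3(PO4)2 = 2.8438 × 310.18 = 882.07 g.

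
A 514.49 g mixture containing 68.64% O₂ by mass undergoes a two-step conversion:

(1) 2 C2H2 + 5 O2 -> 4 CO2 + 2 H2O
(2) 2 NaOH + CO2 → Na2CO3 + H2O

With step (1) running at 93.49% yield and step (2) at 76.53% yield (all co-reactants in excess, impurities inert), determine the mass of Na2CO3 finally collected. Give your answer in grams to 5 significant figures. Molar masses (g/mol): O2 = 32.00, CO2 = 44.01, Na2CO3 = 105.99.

669.51 g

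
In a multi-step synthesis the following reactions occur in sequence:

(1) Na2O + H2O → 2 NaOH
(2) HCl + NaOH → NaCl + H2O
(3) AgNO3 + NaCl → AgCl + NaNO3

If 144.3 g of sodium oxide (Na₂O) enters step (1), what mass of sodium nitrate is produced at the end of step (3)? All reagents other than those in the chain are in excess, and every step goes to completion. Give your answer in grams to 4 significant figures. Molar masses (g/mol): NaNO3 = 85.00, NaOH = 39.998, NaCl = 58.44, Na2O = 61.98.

395.8 g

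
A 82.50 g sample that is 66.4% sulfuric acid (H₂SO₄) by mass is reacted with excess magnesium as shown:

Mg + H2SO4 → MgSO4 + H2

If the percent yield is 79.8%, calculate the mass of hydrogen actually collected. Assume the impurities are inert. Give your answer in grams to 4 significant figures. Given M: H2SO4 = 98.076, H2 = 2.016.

0.8986 g

Pure H2SO4 available = 82.50 g × 0.664 = 54.780 g.
n(H2SO4) = 54.780 g / 98.076 g/mol = 0.55855 mol.
From the equation the H2SO4:H2 mole ratio is 1:1, so n(H2) = 0.55855 × 1/1 = 0.55855 mol.
Mass of H2 = 0.55855 mol × 2.016 g/mol = 1.1260 g.
Actual mass collected = 1.1260 g × 0.798 = 0.89857 g.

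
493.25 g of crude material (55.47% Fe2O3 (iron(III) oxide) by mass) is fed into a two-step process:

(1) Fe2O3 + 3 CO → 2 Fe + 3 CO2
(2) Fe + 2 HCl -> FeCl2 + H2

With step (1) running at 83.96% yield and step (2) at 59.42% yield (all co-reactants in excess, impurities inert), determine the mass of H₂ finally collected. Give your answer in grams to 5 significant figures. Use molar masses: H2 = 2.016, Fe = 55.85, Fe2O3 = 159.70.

Pure Fe2O3 = 493.25 × 0.5547 = 273.606 g.
n(Fe2O3) = 273.606 / 159.70 = 1.71325 mol.
Step 1 (Fe2O3:Fe = 1:2): theoretical n(Fe) = 3.42650 mol; at 83.96% yield, n(Fe) = 2.87689 mol.
Step 2 (Fe:H2 = 1:1): theoretical n(H2) = 2.87689 mol, so theoretical mass = 2.87689 × 2.016 = 5.79980 g.
At 59.42% yield, actual mass of H2 = 5.79980 × 0.5942 = 3.44624 g.

3.4462 g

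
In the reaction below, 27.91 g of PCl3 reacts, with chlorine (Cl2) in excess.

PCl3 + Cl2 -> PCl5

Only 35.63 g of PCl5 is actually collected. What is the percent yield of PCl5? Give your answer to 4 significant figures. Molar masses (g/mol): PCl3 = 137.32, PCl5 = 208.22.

84.19 %

n(PCl3) = 27.910 g / 137.32 g/mol = 0.20325 mol.
From the equation the PCl3:PCl5 mole ratio is 1:1, so n(PCl5) = 0.20325 × 1/1 = 0.20325 mol.
Mass of PCl5 = 0.20325 mol × 208.22 g/mol = 42.320 g.
This is the theoretical yield. Percent yield = 35.63 g / 42.320 g × 100% = 84.191%.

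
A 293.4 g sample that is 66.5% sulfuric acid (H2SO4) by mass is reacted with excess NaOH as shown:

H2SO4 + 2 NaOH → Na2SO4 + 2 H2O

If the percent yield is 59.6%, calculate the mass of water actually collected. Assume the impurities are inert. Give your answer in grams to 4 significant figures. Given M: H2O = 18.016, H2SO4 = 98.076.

42.72 g

Pure H2SO4 available = 293.4 g × 0.665 = 195.11 g.
n(H2SO4) = 195.11 g / 98.076 g/mol = 1.9894 mol.
From the equation the H2SO4:H2O mole ratio is 1:2, so n(H2O) = 1.9894 × 2/1 = 3.9788 mol.
Mass of H2O = 3.9788 mol × 18.016 g/mol = 71.682 g.
Actual mass collected = 71.682 g × 0.596 = 42.722 g.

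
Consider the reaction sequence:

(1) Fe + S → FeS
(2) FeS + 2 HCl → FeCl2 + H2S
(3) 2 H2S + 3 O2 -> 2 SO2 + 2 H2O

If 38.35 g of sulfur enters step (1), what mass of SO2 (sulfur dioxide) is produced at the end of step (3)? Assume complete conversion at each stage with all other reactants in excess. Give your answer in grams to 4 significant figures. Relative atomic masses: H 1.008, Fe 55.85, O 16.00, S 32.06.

76.63 g

M(S) = 32.06 g/mol.
M(SO2) = 32.06 + 2(16.00) = 64.06 g/mol.
n(S) = 38.35 / 32.06 = 1.1962 mol.
Reaction (1): S→FeS ratio 1:1 ⇒ n(FeS) = 1.1962 mol.
Reaction (2): FeS→H2S ratio 1:1 ⇒ n(H2S) = 1.1962 mol.
Reaction (3): H2S→SO2 ratio 2:2 ⇒ n(SO2) = 1.1962 mol.
Mass of SO2 = 1.1962 × 64.06 = 76.628 g.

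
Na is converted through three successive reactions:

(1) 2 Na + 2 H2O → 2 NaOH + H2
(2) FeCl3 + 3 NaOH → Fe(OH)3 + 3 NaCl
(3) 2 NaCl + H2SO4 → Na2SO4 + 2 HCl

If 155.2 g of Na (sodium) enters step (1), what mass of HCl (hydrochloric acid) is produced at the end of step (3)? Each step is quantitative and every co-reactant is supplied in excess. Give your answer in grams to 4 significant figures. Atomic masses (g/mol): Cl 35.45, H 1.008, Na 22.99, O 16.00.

246.1 g

M(Na) = 22.99 g/mol.
M(HCl) = 1.008 + 35.45 = 36.458 g/mol.
n(Na) = 155.2 / 22.99 = 6.7508 mol.
Reaction (1): Na→NaOH ratio 2:2 ⇒ n(NaOH) = 6.7508 mol.
Reaction (2): NaOH→NaCl ratio 3:3 ⇒ n(NaCl) = 6.7508 mol.
Reaction (3): NaCl→HCl ratio 2:2 ⇒ n(HCl) = 6.7508 mol.
Mass of HCl = 6.7508 × 36.458 = 246.12 g.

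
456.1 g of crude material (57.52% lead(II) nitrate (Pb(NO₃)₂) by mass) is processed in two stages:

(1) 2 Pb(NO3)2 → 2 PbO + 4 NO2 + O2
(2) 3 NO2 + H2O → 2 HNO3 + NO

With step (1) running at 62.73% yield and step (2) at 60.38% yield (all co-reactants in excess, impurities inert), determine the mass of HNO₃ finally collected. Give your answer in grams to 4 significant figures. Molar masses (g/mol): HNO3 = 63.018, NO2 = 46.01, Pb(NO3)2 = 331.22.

25.21 g

Pure Pb(NO3)2 = 456.1 × 0.5752 = 262.35 g.
n(Pb(NO3)2) = 262.35 / 331.22 = 0.79207 mol.
Step 1 (Pb(NO3)2:NO2 = 2:4): theoretical n(NO2) = 1.5841 mol; at 62.73% yield, n(NO2) = 0.99373 mol.
Step 2 (NO2:HNO3 = 3:2): theoretical n(HNO3) = 0.66249 mol, so theoretical mass = 0.66249 × 63.018 = 41.749 g.
At 60.38% yield, actual mass of HNO3 = 41.749 × 0.6038 = 25.208 g.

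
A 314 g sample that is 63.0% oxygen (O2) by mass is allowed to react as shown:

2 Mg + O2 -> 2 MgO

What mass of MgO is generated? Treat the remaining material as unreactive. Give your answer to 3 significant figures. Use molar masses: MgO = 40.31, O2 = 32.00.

498 g

Mass of pure O2 = 314 g × 0.630 = 197.8 g.
n(O2) = 197.8 g / 32.00 g/mol = 6.182 mol.
From the equation the O2:MgO mole ratio is 1:2, so n(MgO) = 6.182 × 2/1 = 12.36 mol.
Mass of MgO = 12.36 mol × 40.31 g/mol = 498.4 g.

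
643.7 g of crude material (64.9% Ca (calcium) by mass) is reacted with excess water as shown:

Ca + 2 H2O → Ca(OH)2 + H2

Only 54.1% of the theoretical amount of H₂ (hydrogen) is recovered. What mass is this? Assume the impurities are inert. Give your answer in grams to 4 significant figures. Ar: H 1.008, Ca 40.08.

Pure Ca available = 643.7 g × 0.649 = 417.76 g.
M(Ca) = 40.08 g/mol.
M(H2) = 2(1.008) = 2.016 g/mol.
n(Ca) = 417.76 g / 40.08 g/mol = 10.423 mol.
From the equation the Ca:H2 mole ratio is 1:1, so n(H2) = 10.423 × 1/1 = 10.423 mol.
Mass of H2 = 10.423 mol × 2.016 g/mol = 21.013 g.
Actual mass collected = 21.013 g × 0.541 = 11.368 g.

11.37 g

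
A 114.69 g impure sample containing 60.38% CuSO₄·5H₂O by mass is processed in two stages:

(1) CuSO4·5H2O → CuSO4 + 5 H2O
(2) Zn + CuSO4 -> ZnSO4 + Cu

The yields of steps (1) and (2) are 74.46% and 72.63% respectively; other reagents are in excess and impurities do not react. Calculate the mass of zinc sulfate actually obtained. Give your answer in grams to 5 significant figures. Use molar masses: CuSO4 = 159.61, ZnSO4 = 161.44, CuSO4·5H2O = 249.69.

24.214 g

Pure CuSO4·5H2O = 114.69 × 0.6038 = 69.2498 g.
n(CuSO4·5H2O) = 69.2498 / 249.69 = 0.277343 mol.
Step 1 (CuSO4·5H2O:CuSO4 = 1:1): theoretical n(CuSO4) = 0.277343 mol; at 74.46% yield, n(CuSO4) = 0.206510 mol.
Step 2 (CuSO4:ZnSO4 = 1:1): theoretical n(ZnSO4) = 0.206510 mol, so theoretical mass = 0.206510 × 161.44 = 33.3389 g.
At 72.63% yield, actual mass of ZnSO4 = 33.3389 × 0.7263 = 24.2141 g.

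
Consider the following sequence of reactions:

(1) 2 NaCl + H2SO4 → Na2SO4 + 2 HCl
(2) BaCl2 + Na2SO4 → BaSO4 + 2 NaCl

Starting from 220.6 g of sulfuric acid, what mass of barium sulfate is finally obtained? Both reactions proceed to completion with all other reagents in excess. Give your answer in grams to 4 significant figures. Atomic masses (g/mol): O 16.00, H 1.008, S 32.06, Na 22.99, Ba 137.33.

525.0 g

M(H2SO4) = 2(1.008) + 32.06 + 4(16.00) = 98.076 g/mol.
M(BaSO4) = 137.33 + 32.06 + 4(16.00) = 233.39 g/mol.
n(H2SO4) = 220.60 / 98.076 = 2.2493 mol.
Step 1 gives a 1:1 ratio of H2SO4 to Na2SO4, so n(Na2SO4) = 2.2493 mol.
In step 2 the Na2SO4:BaSO4 ratio is 1:1, so n(BaSO4) = 2.2493 mol.
Mass of BaSO4 = 2.2493 × 233.39 = 524.96 g.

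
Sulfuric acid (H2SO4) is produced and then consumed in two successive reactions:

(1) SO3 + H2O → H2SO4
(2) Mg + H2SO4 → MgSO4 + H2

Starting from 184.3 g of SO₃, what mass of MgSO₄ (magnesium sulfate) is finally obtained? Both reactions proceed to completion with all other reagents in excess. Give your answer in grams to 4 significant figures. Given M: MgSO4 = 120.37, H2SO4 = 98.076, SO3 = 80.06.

277.1 g

n(SO3) = 184.30 / 80.06 = 2.3020 mol.
Step 1 gives a 1:1 ratio of SO3 to H2SO4, so n(H2SO4) = 2.3020 mol.
In step 2 the H2SO4:MgSO4 ratio is 1:1, so n(MgSO4) = 2.3020 mol.
Mass of MgSO4 = 2.3020 × 120.37 = 277.09 g.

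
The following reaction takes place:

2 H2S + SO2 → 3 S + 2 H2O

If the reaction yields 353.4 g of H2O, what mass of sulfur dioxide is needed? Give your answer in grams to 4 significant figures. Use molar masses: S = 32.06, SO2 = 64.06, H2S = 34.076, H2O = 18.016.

628.3 g

n(H2O) = 353.40 g / 18.016 g/mol = 19.616 mol.
From the equation the H2O:SO2 mole ratio is 2:1, so n(SO2) = 19.616 × 1/2 = 9.8079 mol.
Mass of SO2 = 9.8079 mol × 64.06 g/mol = 628.30 g.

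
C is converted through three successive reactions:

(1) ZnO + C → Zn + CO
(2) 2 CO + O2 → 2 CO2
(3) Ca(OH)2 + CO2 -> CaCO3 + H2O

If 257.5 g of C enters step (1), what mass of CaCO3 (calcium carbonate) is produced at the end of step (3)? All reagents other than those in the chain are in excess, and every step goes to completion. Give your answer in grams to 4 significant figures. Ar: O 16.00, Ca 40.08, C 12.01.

2146 g

M(C) = 12.01 g/mol.
M(CaCO3) = 40.08 + 12.01 + 3(16.00) = 100.09 g/mol.
n(C) = 257.5 / 12.01 = 21.440 mol.
Reaction (1): C→CO ratio 1:1 ⇒ n(CO) = 21.440 mol.
Reaction (2): CO→CO2 ratio 2:2 ⇒ n(CO2) = 21.440 mol.
Reaction (3): CO2→CaCO3 ratio 1:1 ⇒ n(CaCO3) = 21.440 mol.
Mass of CaCO3 = 21.440 × 100.09 = 2146.0 g.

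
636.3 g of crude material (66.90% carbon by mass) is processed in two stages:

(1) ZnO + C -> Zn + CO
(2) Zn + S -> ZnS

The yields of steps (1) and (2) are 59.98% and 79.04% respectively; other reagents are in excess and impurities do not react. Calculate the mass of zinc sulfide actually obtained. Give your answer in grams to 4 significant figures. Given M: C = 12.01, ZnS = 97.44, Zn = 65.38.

1637 g

Pure C = 636.3 × 0.6690 = 425.68 g.
n(C) = 425.68 / 12.01 = 35.444 mol.
Step 1 (C:Zn = 1:1): theoretical n(Zn) = 35.444 mol; at 59.98% yield, n(Zn) = 21.259 mol.
Step 2 (Zn:ZnS = 1:1): theoretical n(ZnS) = 21.259 mol, so theoretical mass = 21.259 × 97.44 = 2071.5 g.
At 79.04% yield, actual mass of ZnS = 2071.5 × 0.7904 = 1637.3 g.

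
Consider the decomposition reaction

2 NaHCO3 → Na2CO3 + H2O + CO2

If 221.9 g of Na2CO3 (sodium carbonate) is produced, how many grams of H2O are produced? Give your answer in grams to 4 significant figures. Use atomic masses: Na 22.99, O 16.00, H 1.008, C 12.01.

M(Na2CO3) = 2(22.99) + 12.01 + 3(16.00) = 105.99 g/mol.
M(H2O) = 2(1.008) + 16.00 = 18.016 g/mol.
n(Na2CO3) = 221.90 g / 105.99 g/mol = 2.0936 mol.
From the equation the Na2CO3:H2O mole ratio is 1:1, so n(H2O) = 2.0936 × 1/1 = 2.0936 mol.
Mass of H2O = 2.0936 mol × 18.016 g/mol = 37.718 g.

37.72 g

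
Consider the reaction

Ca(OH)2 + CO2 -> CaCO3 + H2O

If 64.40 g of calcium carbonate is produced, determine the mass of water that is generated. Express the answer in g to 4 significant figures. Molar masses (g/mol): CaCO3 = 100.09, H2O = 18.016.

n(CaCO3) = 64.400 g / 100.09 g/mol = 0.64342 mol.
From the equation the CaCO3:H2O mole ratio is 1:1, so n(H2O) = 0.64342 × 1/1 = 0.64342 mol.
Mass of H2O = 0.64342 mol × 18.016 g/mol = 11.592 g.

11.59 g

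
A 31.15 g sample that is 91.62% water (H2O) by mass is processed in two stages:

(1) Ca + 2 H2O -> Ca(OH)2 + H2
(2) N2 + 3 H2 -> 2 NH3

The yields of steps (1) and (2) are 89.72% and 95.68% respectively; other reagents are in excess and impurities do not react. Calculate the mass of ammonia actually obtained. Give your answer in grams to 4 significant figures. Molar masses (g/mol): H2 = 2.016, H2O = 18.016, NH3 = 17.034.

Pure H2O = 31.15 × 0.9162 = 28.540 g.
n(H2O) = 28.540 / 18.016 = 1.5841 mol.
Step 1 (H2O:H2 = 2:1): theoretical n(H2) = 0.79206 mol; at 89.72% yield, n(H2) = 0.71064 mol.
Step 2 (H2:NH3 = 3:2): theoretical n(NH3) = 0.47376 mol, so theoretical mass = 0.47376 × 17.034 = 8.0700 g.
At 95.68% yield, actual mass of NH3 = 8.0700 × 0.9568 = 7.7214 g.

7.721 g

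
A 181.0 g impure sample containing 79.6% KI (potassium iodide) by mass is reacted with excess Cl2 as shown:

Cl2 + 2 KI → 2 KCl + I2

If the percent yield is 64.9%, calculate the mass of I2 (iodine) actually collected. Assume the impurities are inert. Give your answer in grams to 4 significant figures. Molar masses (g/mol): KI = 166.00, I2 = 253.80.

71.48 g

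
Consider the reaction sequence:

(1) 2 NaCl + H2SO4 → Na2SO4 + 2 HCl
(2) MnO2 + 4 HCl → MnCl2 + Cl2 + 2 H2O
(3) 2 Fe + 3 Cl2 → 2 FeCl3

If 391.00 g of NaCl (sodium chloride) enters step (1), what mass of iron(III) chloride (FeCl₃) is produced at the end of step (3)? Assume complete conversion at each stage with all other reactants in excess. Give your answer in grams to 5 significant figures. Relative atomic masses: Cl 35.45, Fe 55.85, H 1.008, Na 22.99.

180.87 g

M(NaCl) = 22.99 + 35.45 = 58.44 g/mol.
M(FeCl3) = 55.85 + 3(35.45) = 162.20 g/mol.
n(NaCl) = 391.00 / 58.44 = 6.69062 mol.
Reaction (1): NaCl→HCl ratio 2:2 ⇒ n(HCl) = 6.69062 mol.
Reaction (2): HCl→Cl2 ratio 4:1 ⇒ n(Cl2) = 1.67266 mol.
Reaction (3): Cl2→FeCl3 ratio 3:2 ⇒ n(FeCl3) = 1.11510 mol.
Mass of FeCl3 = 1.11510 × 162.20 = 180.870 g.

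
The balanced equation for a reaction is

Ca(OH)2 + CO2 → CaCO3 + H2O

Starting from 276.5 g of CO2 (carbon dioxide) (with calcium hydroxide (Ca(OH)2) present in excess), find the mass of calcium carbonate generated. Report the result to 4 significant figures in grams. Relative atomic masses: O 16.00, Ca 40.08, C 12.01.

M(CO2) = 12.01 + 2(16.00) = 44.01 g/mol.
M(CaCO3) = 40.08 + 12.01 + 3(16.00) = 100.09 g/mol.
n(CO2) = 276.50 g / 44.01 g/mol = 6.2827 mol.
From the equation the CO2:CaCO3 mole ratio is 1:1, so n(CaCO3) = 6.2827 × 1/1 = 6.2827 mol.
Mass of CaCO3 = 6.2827 mol × 100.09 g/mol = 628.83 g.

628.8 g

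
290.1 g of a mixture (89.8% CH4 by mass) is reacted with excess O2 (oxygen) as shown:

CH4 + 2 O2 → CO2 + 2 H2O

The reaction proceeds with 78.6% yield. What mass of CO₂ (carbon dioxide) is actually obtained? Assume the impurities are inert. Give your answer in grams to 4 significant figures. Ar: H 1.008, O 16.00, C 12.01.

561.7 g

Pure CH4 available = 290.1 g × 0.898 = 260.51 g.
M(CH4) = 12.01 + 4(1.008) = 16.042 g/mol.
M(CO2) = 12.01 + 2(16.00) = 44.01 g/mol.
n(CH4) = 260.51 g / 16.042 g/mol = 16.239 mol.
From the equation the CH4:CO2 mole ratio is 1:1, so n(CO2) = 16.239 × 1/1 = 16.239 mol.
Mass of CO2 = 16.239 mol × 44.01 g/mol = 714.69 g.
Actual mass collected = 714.69 g × 0.786 = 561.75 g.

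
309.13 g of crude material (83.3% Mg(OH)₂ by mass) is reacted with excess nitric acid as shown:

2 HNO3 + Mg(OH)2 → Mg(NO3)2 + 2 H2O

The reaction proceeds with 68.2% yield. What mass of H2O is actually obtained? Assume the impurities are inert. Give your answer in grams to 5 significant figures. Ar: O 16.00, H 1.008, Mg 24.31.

Pure Mg(OH)2 available = 309.13 g × 0.833 = 257.505 g.
M(Mg(OH)2) = 24.31 + 2(16.00) + 2(1.008) = 58.326 g/mol.
M(H2O) = 2(1.008) + 16.00 = 18.016 g/mol.
n(Mg(OH)2) = 257.505 g / 58.326 g/mol = 4.41493 mol.
From the equation the Mg(OH)2:H2O mole ratio is 1:2, so n(H2O) = 4.41493 × 2/1 = 8.82986 mol.
Mass of H2O = 8.82986 mol × 18.016 g/mol = 159.079 g.
Actual mass collected = 159.079 g × 0.682 = 108.492 g.

108.49 g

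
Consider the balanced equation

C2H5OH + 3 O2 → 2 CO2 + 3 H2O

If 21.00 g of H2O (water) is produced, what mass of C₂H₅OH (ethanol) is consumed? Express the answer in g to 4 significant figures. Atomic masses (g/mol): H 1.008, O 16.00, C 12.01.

17.90 g

M(H2O) = 2(1.008) + 16.00 = 18.016 g/mol.
M(C2H5OH) = 2(12.01) + 6(1.008) + 16.00 = 46.068 g/mol.
n(H2O) = 21.000 g / 18.016 g/mol = 1.1656 mol.
From the equation the H2O:C2H5OH mole ratio is 3:1, so n(C2H5OH) = 1.1656 × 1/3 = 0.38854 mol.
Mass of C2H5OH = 0.38854 mol × 46.068 g/mol = 17.899 g.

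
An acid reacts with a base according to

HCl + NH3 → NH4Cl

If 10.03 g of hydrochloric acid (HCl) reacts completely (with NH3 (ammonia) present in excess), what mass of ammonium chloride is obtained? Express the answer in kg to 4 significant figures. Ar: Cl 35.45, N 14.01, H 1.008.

0.01472 kg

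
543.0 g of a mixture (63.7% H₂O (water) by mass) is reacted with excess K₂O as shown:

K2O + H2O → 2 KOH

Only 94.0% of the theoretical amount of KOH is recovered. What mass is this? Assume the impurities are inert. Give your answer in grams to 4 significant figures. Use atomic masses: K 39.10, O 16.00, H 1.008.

2025 g

Pure H2O available = 543.0 g × 0.637 = 345.89 g.
M(H2O) = 2(1.008) + 16.00 = 18.016 g/mol.
M(KOH) = 39.10 + 16.00 + 1.008 = 56.108 g/mol.
n(H2O) = 345.89 g / 18.016 g/mol = 19.199 mol.
From the equation the H2O:KOH mole ratio is 1:2, so n(KOH) = 19.199 × 2/1 = 38.398 mol.
Mass of KOH = 38.398 mol × 56.108 g/mol = 2154.4 g.
Actual mass collected = 2154.4 g × 0.940 = 2025.2 g.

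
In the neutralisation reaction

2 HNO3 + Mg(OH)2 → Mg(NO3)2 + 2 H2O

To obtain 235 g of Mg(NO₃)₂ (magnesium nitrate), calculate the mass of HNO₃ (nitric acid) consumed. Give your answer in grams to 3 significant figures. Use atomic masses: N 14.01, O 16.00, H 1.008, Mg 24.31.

M(Mg(NO3)2) = 24.31 + 2(14.01) + 6(16.00) = 148.33 g/mol.
M(HNO3) = 1.008 + 14.01 + 3(16.00) = 63.018 g/mol.
n(Mg(NO3)2) = 235.0 g / 148.33 g/mol = 1.584 mol.
From the equation the Mg(NO3)2:HNO3 mole ratio is 1:2, so n(HNO3) = 1.584 × 2/1 = 3.169 mol.
Mass of HNO3 = 3.169 mol × 63.018 g/mol = 199.7 g.

200 g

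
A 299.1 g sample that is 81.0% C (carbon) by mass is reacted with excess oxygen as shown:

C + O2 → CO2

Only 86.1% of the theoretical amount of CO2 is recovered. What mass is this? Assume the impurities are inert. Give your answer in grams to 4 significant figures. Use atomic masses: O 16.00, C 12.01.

764.4 g

Pure C available = 299.1 g × 0.810 = 242.27 g.
M(C) = 12.01 g/mol.
M(CO2) = 12.01 + 2(16.00) = 44.01 g/mol.
n(C) = 242.27 g / 12.01 g/mol = 20.172 mol.
From the equation the C:CO2 mole ratio is 1:1, so n(CO2) = 20.172 × 1/1 = 20.172 mol.
Mass of CO2 = 20.172 mol × 44.01 g/mol = 887.79 g.
Actual mass collected = 887.79 g × 0.861 = 764.39 g.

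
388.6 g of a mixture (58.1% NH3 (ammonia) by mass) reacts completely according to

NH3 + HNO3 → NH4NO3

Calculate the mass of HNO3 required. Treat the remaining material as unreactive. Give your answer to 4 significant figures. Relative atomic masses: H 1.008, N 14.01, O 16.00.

835.3 g

Mass of pure NH3 = 388.6 g × 0.581 = 225.78 g.
M(NH3) = 14.01 + 3(1.008) = 17.034 g/mol.
M(HNO3) = 1.008 + 14.01 + 3(16.00) = 63.018 g/mol.
n(NH3) = 225.78 g / 17.034 g/mol = 13.254 mol.
From the equation the NH3:HNO3 mole ratio is 1:1, so n(HNO3) = 13.254 × 1/1 = 13.254 mol.
Mass of HNO3 = 13.254 mol × 63.018 g/mol = 835.27 g.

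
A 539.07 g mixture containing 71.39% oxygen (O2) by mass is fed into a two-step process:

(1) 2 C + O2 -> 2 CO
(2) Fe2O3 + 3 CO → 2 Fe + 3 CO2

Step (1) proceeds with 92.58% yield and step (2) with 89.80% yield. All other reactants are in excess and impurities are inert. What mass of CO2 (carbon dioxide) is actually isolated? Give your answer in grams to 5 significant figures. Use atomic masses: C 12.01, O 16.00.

880.05 g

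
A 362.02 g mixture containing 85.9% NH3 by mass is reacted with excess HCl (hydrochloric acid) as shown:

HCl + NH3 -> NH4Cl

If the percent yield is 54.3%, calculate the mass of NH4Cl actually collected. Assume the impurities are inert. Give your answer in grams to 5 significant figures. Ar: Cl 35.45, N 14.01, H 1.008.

530.27 g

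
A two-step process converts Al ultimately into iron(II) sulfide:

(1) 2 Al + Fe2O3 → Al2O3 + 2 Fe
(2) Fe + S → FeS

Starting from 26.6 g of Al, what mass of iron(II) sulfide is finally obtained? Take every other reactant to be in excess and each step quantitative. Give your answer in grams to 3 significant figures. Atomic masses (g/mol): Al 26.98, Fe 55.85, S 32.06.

86.7 g

M(Al) = 26.98 g/mol.
M(FeS) = 55.85 + 32.06 = 87.91 g/mol.
n(Al) = 26.60 / 26.98 = 0.9859 mol.
Step 1 gives a 2:2 ratio of Al to Fe, so n(Fe) = 0.9859 mol.
In step 2 the Fe:FeS ratio is 1:1, so n(FeS) = 0.9859 mol.
Mass of FeS = 0.9859 × 87.91 = 86.67 g.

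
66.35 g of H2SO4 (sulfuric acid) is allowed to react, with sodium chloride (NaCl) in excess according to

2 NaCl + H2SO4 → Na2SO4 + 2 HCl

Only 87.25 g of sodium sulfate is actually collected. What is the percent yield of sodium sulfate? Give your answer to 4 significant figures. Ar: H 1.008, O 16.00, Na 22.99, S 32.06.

90.80 %

M(H2SO4) = 2(1.008) + 32.06 + 4(16.00) = 98.076 g/mol.
M(Na2SO4) = 2(22.99) + 32.06 + 4(16.00) = 142.04 g/mol.
n(H2SO4) = 66.350 g / 98.076 g/mol = 0.67652 mol.
From the equation the H2SO4:Na2SO4 mole ratio is 1:1, so n(Na2SO4) = 0.67652 × 1/1 = 0.67652 mol.
Mass of Na2SO4 = 0.67652 mol × 142.04 g/mol = 96.092 g.
This is the theoretical yield. Percent yield = 87.25 g / 96.092 g × 100% = 90.798%.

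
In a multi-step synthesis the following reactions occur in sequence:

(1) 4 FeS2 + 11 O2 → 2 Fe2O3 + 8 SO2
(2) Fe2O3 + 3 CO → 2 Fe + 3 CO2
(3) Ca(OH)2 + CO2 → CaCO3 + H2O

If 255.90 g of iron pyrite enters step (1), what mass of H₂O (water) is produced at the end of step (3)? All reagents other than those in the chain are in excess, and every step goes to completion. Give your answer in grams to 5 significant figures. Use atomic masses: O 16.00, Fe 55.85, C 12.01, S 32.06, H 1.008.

57.643 g

M(FeS2) = 55.85 + 2(32.06) = 119.97 g/mol.
M(H2O) = 2(1.008) + 16.00 = 18.016 g/mol.
n(FeS2) = 255.90 / 119.97 = 2.13303 mol.
Reaction (1): FeS2→Fe2O3 ratio 4:2 ⇒ n(Fe2O3) = 1.06652 mol.
Reaction (2): Fe2O3→CO2 ratio 1:3 ⇒ n(CO2) = 3.19955 mol.
Reaction (3): CO2→H2O ratio 1:1 ⇒ n(H2O) = 3.19955 mol.
Mass of H2O = 3.19955 × 18.016 = 57.6431 g.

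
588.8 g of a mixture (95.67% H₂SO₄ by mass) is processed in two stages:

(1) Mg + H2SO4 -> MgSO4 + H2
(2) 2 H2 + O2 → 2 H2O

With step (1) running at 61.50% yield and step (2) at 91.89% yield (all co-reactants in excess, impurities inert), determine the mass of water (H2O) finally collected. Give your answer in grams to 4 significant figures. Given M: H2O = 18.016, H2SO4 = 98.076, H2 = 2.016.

58.48 g

Pure H2SO4 = 588.8 × 0.9567 = 563.30 g.
n(H2SO4) = 563.30 / 98.076 = 5.7436 mol.
Step 1 (H2SO4:H2 = 1:1): theoretical n(H2) = 5.7436 mol; at 61.50% yield, n(H2) = 3.5323 mol.
Step 2 (H2:H2O = 2:2): theoretical n(H2O) = 3.5323 mol, so theoretical mass = 3.5323 × 18.016 = 63.638 g.
At 91.89% yield, actual mass of H2O = 63.638 × 0.9189 = 58.477 g.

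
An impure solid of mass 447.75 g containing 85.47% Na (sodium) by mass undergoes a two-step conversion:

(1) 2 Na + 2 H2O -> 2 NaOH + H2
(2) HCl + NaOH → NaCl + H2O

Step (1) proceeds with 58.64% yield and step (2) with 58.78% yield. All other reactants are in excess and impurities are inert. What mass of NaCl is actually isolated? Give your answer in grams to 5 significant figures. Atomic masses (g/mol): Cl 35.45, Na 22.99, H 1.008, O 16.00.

Pure Na = 447.75 × 0.8547 = 382.692 g.
M(Na) = 22.99 g/mol.
M(NaCl) = 22.99 + 35.45 = 58.44 g/mol.
n(Na) = 382.692 / 22.99 = 16.6460 mol.
Step 1 (Na:NaOH = 2:2): theoretical n(NaOH) = 16.6460 mol; at 58.64% yield, n(NaOH) = 9.76122 mol.
Step 2 (NaOH:NaCl = 1:1): theoretical n(NaCl) = 9.76122 mol, so theoretical mass = 9.76122 × 58.44 = 570.446 g.
At 58.78% yield, actual mass of NaCl = 570.446 × 0.5878 = 335.308 g.

335.31 g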